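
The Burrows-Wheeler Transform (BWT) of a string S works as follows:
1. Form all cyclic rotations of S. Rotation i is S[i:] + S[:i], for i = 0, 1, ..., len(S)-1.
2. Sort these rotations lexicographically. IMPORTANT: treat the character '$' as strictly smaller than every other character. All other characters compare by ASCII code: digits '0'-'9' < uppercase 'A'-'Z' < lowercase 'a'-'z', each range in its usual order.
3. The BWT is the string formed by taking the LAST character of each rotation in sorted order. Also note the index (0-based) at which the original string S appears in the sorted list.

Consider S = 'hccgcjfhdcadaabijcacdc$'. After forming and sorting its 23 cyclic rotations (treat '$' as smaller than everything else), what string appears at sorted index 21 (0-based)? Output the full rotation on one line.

Answer: jcacdc$hccgcjfhdcadaabi

Derivation:
All 23 rotations (rotation i = S[i:]+S[:i]):
  rot[0] = hccgcjfhdcadaabijcacdc$
  rot[1] = ccgcjfhdcadaabijcacdc$h
  rot[2] = cgcjfhdcadaabijcacdc$hc
  rot[3] = gcjfhdcadaabijcacdc$hcc
  rot[4] = cjfhdcadaabijcacdc$hccg
  rot[5] = jfhdcadaabijcacdc$hccgc
  rot[6] = fhdcadaabijcacdc$hccgcj
  rot[7] = hdcadaabijcacdc$hccgcjf
  rot[8] = dcadaabijcacdc$hccgcjfh
  rot[9] = cadaabijcacdc$hccgcjfhd
  rot[10] = adaabijcacdc$hccgcjfhdc
  rot[11] = daabijcacdc$hccgcjfhdca
  rot[12] = aabijcacdc$hccgcjfhdcad
  rot[13] = abijcacdc$hccgcjfhdcada
  rot[14] = bijcacdc$hccgcjfhdcadaa
  rot[15] = ijcacdc$hccgcjfhdcadaab
  rot[16] = jcacdc$hccgcjfhdcadaabi
  rot[17] = cacdc$hccgcjfhdcadaabij
  rot[18] = acdc$hccgcjfhdcadaabijc
  rot[19] = cdc$hccgcjfhdcadaabijca
  rot[20] = dc$hccgcjfhdcadaabijcac
  rot[21] = c$hccgcjfhdcadaabijcacd
  rot[22] = $hccgcjfhdcadaabijcacdc
Sorted (with $ < everything):
  sorted[0] = $hccgcjfhdcadaabijcacdc
  sorted[1] = aabijcacdc$hccgcjfhdcad
  sorted[2] = abijcacdc$hccgcjfhdcada
  sorted[3] = acdc$hccgcjfhdcadaabijc
  sorted[4] = adaabijcacdc$hccgcjfhdc
  sorted[5] = bijcacdc$hccgcjfhdcadaa
  sorted[6] = c$hccgcjfhdcadaabijcacd
  sorted[7] = cacdc$hccgcjfhdcadaabij
  sorted[8] = cadaabijcacdc$hccgcjfhd
  sorted[9] = ccgcjfhdcadaabijcacdc$h
  sorted[10] = cdc$hccgcjfhdcadaabijca
  sorted[11] = cgcjfhdcadaabijcacdc$hc
  sorted[12] = cjfhdcadaabijcacdc$hccg
  sorted[13] = daabijcacdc$hccgcjfhdca
  sorted[14] = dc$hccgcjfhdcadaabijcac
  sorted[15] = dcadaabijcacdc$hccgcjfh
  sorted[16] = fhdcadaabijcacdc$hccgcj
  sorted[17] = gcjfhdcadaabijcacdc$hcc
  sorted[18] = hccgcjfhdcadaabijcacdc$
  sorted[19] = hdcadaabijcacdc$hccgcjf
  sorted[20] = ijcacdc$hccgcjfhdcadaab
  sorted[21] = jcacdc$hccgcjfhdcadaabi
  sorted[22] = jfhdcadaabijcacdc$hccgc
sorted[21] = jcacdc$hccgcjfhdcadaabi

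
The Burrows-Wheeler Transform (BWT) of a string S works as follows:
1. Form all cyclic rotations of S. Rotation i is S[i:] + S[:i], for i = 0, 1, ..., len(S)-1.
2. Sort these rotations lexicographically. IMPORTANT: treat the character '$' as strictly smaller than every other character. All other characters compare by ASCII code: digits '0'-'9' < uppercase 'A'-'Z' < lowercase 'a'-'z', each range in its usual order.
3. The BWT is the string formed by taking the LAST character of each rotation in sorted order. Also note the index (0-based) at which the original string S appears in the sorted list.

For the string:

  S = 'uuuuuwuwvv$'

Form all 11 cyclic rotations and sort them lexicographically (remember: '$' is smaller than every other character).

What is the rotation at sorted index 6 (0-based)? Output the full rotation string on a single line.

Answer: uwvv$uuuuuw

Derivation:
All 11 rotations (rotation i = S[i:]+S[:i]):
  rot[0] = uuuuuwuwvv$
  rot[1] = uuuuwuwvv$u
  rot[2] = uuuwuwvv$uu
  rot[3] = uuwuwvv$uuu
  rot[4] = uwuwvv$uuuu
  rot[5] = wuwvv$uuuuu
  rot[6] = uwvv$uuuuuw
  rot[7] = wvv$uuuuuwu
  rot[8] = vv$uuuuuwuw
  rot[9] = v$uuuuuwuwv
  rot[10] = $uuuuuwuwvv
Sorted (with $ < everything):
  sorted[0] = $uuuuuwuwvv
  sorted[1] = uuuuuwuwvv$
  sorted[2] = uuuuwuwvv$u
  sorted[3] = uuuwuwvv$uu
  sorted[4] = uuwuwvv$uuu
  sorted[5] = uwuwvv$uuuu
  sorted[6] = uwvv$uuuuuw
  sorted[7] = v$uuuuuwuwv
  sorted[8] = vv$uuuuuwuw
  sorted[9] = wuwvv$uuuuu
  sorted[10] = wvv$uuuuuwu
sorted[6] = uwvv$uuuuuw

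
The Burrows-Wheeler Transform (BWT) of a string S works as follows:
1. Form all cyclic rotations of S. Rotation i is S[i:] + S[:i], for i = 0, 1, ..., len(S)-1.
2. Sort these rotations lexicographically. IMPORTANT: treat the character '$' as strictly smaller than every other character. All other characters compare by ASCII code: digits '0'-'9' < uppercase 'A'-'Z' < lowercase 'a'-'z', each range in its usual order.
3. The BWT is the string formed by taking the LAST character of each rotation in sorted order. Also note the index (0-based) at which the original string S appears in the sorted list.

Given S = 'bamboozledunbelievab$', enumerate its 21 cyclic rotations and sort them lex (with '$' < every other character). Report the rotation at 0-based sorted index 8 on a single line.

All 21 rotations (rotation i = S[i:]+S[:i]):
  rot[0] = bamboozledunbelievab$
  rot[1] = amboozledunbelievab$b
  rot[2] = mboozledunbelievab$ba
  rot[3] = boozledunbelievab$bam
  rot[4] = oozledunbelievab$bamb
  rot[5] = ozledunbelievab$bambo
  rot[6] = zledunbelievab$bamboo
  rot[7] = ledunbelievab$bambooz
  rot[8] = edunbelievab$bamboozl
  rot[9] = dunbelievab$bamboozle
  rot[10] = unbelievab$bamboozled
  rot[11] = nbelievab$bamboozledu
  rot[12] = believab$bamboozledun
  rot[13] = elievab$bamboozledunb
  rot[14] = lievab$bamboozledunbe
  rot[15] = ievab$bamboozledunbel
  rot[16] = evab$bamboozledunbeli
  rot[17] = vab$bamboozledunbelie
  rot[18] = ab$bamboozledunbeliev
  rot[19] = b$bamboozledunbelieva
  rot[20] = $bamboozledunbelievab
Sorted (with $ < everything):
  sorted[0] = $bamboozledunbelievab
  sorted[1] = ab$bamboozledunbeliev
  sorted[2] = amboozledunbelievab$b
  sorted[3] = b$bamboozledunbelieva
  sorted[4] = bamboozledunbelievab$
  sorted[5] = believab$bamboozledun
  sorted[6] = boozledunbelievab$bam
  sorted[7] = dunbelievab$bamboozle
  sorted[8] = edunbelievab$bamboozl
  sorted[9] = elievab$bamboozledunb
  sorted[10] = evab$bamboozledunbeli
  sorted[11] = ievab$bamboozledunbel
  sorted[12] = ledunbelievab$bambooz
  sorted[13] = lievab$bamboozledunbe
  sorted[14] = mboozledunbelievab$ba
  sorted[15] = nbelievab$bamboozledu
  sorted[16] = oozledunbelievab$bamb
  sorted[17] = ozledunbelievab$bambo
  sorted[18] = unbelievab$bamboozled
  sorted[19] = vab$bamboozledunbelie
  sorted[20] = zledunbelievab$bamboo
sorted[8] = edunbelievab$bamboozl

Answer: edunbelievab$bamboozl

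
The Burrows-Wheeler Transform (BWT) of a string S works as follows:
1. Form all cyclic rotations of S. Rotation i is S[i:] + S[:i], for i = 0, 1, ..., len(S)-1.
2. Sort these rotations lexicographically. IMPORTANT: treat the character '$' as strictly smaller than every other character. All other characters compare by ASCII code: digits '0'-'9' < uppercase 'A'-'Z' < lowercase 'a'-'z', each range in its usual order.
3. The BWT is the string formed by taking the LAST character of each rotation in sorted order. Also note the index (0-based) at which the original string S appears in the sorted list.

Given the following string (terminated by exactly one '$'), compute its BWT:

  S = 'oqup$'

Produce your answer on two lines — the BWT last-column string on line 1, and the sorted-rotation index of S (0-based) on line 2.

All 5 rotations (rotation i = S[i:]+S[:i]):
  rot[0] = oqup$
  rot[1] = qup$o
  rot[2] = up$oq
  rot[3] = p$oqu
  rot[4] = $oqup
Sorted (with $ < everything):
  sorted[0] = $oqup  (last char: 'p')
  sorted[1] = oqup$  (last char: '$')
  sorted[2] = p$oqu  (last char: 'u')
  sorted[3] = qup$o  (last char: 'o')
  sorted[4] = up$oq  (last char: 'q')
Last column: p$uoq
Original string S is at sorted index 1

Answer: p$uoq
1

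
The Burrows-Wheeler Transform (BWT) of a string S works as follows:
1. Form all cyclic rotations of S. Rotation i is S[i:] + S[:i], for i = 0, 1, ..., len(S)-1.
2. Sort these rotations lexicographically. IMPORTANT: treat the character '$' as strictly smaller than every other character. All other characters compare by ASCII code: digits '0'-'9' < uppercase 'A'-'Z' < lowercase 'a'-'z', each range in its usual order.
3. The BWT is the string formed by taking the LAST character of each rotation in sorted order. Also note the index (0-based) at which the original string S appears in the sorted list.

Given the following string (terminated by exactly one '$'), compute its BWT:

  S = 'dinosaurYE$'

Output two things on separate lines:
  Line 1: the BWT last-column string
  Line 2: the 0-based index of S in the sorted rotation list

Answer: EYrs$dinuoa
4

Derivation:
All 11 rotations (rotation i = S[i:]+S[:i]):
  rot[0] = dinosaurYE$
  rot[1] = inosaurYE$d
  rot[2] = nosaurYE$di
  rot[3] = osaurYE$din
  rot[4] = saurYE$dino
  rot[5] = aurYE$dinos
  rot[6] = urYE$dinosa
  rot[7] = rYE$dinosau
  rot[8] = YE$dinosaur
  rot[9] = E$dinosaurY
  rot[10] = $dinosaurYE
Sorted (with $ < everything):
  sorted[0] = $dinosaurYE  (last char: 'E')
  sorted[1] = E$dinosaurY  (last char: 'Y')
  sorted[2] = YE$dinosaur  (last char: 'r')
  sorted[3] = aurYE$dinos  (last char: 's')
  sorted[4] = dinosaurYE$  (last char: '$')
  sorted[5] = inosaurYE$d  (last char: 'd')
  sorted[6] = nosaurYE$di  (last char: 'i')
  sorted[7] = osaurYE$din  (last char: 'n')
  sorted[8] = rYE$dinosau  (last char: 'u')
  sorted[9] = saurYE$dino  (last char: 'o')
  sorted[10] = urYE$dinosa  (last char: 'a')
Last column: EYrs$dinuoa
Original string S is at sorted index 4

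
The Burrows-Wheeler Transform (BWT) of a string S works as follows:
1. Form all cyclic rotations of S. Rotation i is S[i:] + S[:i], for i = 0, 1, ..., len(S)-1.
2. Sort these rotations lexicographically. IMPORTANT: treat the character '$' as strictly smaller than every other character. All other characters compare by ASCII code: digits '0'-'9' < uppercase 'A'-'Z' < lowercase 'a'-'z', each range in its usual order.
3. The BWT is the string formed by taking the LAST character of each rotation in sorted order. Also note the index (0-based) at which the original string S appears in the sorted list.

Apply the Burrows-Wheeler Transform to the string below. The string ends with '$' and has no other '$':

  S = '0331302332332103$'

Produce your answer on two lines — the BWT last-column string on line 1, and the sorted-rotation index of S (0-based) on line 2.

Answer: 331$2333001333022
3

Derivation:
All 17 rotations (rotation i = S[i:]+S[:i]):
  rot[0] = 0331302332332103$
  rot[1] = 331302332332103$0
  rot[2] = 31302332332103$03
  rot[3] = 1302332332103$033
  rot[4] = 302332332103$0331
  rot[5] = 02332332103$03313
  rot[6] = 2332332103$033130
  rot[7] = 332332103$0331302
  rot[8] = 32332103$03313023
  rot[9] = 2332103$033130233
  rot[10] = 332103$0331302332
  rot[11] = 32103$03313023323
  rot[12] = 2103$033130233233
  rot[13] = 103$0331302332332
  rot[14] = 03$03313023323321
  rot[15] = 3$033130233233210
  rot[16] = $0331302332332103
Sorted (with $ < everything):
  sorted[0] = $0331302332332103  (last char: '3')
  sorted[1] = 02332332103$03313  (last char: '3')
  sorted[2] = 03$03313023323321  (last char: '1')
  sorted[3] = 0331302332332103$  (last char: '$')
  sorted[4] = 103$0331302332332  (last char: '2')
  sorted[5] = 1302332332103$033  (last char: '3')
  sorted[6] = 2103$033130233233  (last char: '3')
  sorted[7] = 2332103$033130233  (last char: '3')
  sorted[8] = 2332332103$033130  (last char: '0')
  sorted[9] = 3$033130233233210  (last char: '0')
  sorted[10] = 302332332103$0331  (last char: '1')
  sorted[11] = 31302332332103$03  (last char: '3')
  sorted[12] = 32103$03313023323  (last char: '3')
  sorted[13] = 32332103$03313023  (last char: '3')
  sorted[14] = 331302332332103$0  (last char: '0')
  sorted[15] = 332103$0331302332  (last char: '2')
  sorted[16] = 332332103$0331302  (last char: '2')
Last column: 331$2333001333022
Original string S is at sorted index 3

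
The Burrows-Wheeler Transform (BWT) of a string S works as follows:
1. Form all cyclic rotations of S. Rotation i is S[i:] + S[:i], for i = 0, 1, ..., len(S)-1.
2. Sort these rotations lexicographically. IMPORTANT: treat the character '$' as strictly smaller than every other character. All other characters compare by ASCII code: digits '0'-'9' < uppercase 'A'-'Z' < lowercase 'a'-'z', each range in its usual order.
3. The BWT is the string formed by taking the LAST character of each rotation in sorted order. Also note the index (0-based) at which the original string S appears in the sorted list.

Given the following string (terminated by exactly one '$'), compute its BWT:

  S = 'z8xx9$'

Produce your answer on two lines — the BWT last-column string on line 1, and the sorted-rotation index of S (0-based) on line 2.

Answer: 9zxx8$
5

Derivation:
All 6 rotations (rotation i = S[i:]+S[:i]):
  rot[0] = z8xx9$
  rot[1] = 8xx9$z
  rot[2] = xx9$z8
  rot[3] = x9$z8x
  rot[4] = 9$z8xx
  rot[5] = $z8xx9
Sorted (with $ < everything):
  sorted[0] = $z8xx9  (last char: '9')
  sorted[1] = 8xx9$z  (last char: 'z')
  sorted[2] = 9$z8xx  (last char: 'x')
  sorted[3] = x9$z8x  (last char: 'x')
  sorted[4] = xx9$z8  (last char: '8')
  sorted[5] = z8xx9$  (last char: '$')
Last column: 9zxx8$
Original string S is at sorted index 5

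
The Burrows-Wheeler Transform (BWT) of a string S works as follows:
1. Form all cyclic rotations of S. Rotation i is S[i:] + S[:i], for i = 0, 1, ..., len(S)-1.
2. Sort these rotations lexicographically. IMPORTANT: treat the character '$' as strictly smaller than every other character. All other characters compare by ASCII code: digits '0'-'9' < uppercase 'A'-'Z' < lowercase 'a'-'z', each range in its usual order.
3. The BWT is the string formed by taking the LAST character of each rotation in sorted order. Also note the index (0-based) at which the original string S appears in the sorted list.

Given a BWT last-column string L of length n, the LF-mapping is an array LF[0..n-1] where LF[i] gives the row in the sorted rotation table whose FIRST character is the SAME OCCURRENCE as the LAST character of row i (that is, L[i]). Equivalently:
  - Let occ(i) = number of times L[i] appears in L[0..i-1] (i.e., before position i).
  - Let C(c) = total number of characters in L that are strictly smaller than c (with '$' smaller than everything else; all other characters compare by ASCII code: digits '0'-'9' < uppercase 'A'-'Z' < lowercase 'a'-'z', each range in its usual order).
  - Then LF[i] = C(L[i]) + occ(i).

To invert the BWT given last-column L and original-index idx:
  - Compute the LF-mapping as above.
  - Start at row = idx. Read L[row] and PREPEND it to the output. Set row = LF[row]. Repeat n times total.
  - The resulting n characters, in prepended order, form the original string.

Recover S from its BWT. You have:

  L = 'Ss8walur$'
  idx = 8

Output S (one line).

LF mapping: 2 6 1 8 3 4 7 5 0
Walk LF starting at row 8, prepending L[row]:
  step 1: row=8, L[8]='$', prepend. Next row=LF[8]=0
  step 2: row=0, L[0]='S', prepend. Next row=LF[0]=2
  step 3: row=2, L[2]='8', prepend. Next row=LF[2]=1
  step 4: row=1, L[1]='s', prepend. Next row=LF[1]=6
  step 5: row=6, L[6]='u', prepend. Next row=LF[6]=7
  step 6: row=7, L[7]='r', prepend. Next row=LF[7]=5
  step 7: row=5, L[5]='l', prepend. Next row=LF[5]=4
  step 8: row=4, L[4]='a', prepend. Next row=LF[4]=3
  step 9: row=3, L[3]='w', prepend. Next row=LF[3]=8
Reversed output: walrus8S$

Answer: walrus8S$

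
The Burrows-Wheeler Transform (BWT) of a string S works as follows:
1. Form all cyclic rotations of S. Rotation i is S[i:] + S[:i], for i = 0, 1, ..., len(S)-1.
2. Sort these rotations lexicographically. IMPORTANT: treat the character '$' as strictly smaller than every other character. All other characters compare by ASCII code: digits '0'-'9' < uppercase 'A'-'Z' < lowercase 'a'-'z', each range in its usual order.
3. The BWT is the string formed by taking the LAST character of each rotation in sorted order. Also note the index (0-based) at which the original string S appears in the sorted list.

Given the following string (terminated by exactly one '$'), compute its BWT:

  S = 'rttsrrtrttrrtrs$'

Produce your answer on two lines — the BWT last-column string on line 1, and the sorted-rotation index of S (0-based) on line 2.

Answer: ststrrt$rttrrtrr
7

Derivation:
All 16 rotations (rotation i = S[i:]+S[:i]):
  rot[0] = rttsrrtrttrrtrs$
  rot[1] = ttsrrtrttrrtrs$r
  rot[2] = tsrrtrttrrtrs$rt
  rot[3] = srrtrttrrtrs$rtt
  rot[4] = rrtrttrrtrs$rtts
  rot[5] = rtrttrrtrs$rttsr
  rot[6] = trttrrtrs$rttsrr
  rot[7] = rttrrtrs$rttsrrt
  rot[8] = ttrrtrs$rttsrrtr
  rot[9] = trrtrs$rttsrrtrt
  rot[10] = rrtrs$rttsrrtrtt
  rot[11] = rtrs$rttsrrtrttr
  rot[12] = trs$rttsrrtrttrr
  rot[13] = rs$rttsrrtrttrrt
  rot[14] = s$rttsrrtrttrrtr
  rot[15] = $rttsrrtrttrrtrs
Sorted (with $ < everything):
  sorted[0] = $rttsrrtrttrrtrs  (last char: 's')
  sorted[1] = rrtrs$rttsrrtrtt  (last char: 't')
  sorted[2] = rrtrttrrtrs$rtts  (last char: 's')
  sorted[3] = rs$rttsrrtrttrrt  (last char: 't')
  sorted[4] = rtrs$rttsrrtrttr  (last char: 'r')
  sorted[5] = rtrttrrtrs$rttsr  (last char: 'r')
  sorted[6] = rttrrtrs$rttsrrt  (last char: 't')
  sorted[7] = rttsrrtrttrrtrs$  (last char: '$')
  sorted[8] = s$rttsrrtrttrrtr  (last char: 'r')
  sorted[9] = srrtrttrrtrs$rtt  (last char: 't')
  sorted[10] = trrtrs$rttsrrtrt  (last char: 't')
  sorted[11] = trs$rttsrrtrttrr  (last char: 'r')
  sorted[12] = trttrrtrs$rttsrr  (last char: 'r')
  sorted[13] = tsrrtrttrrtrs$rt  (last char: 't')
  sorted[14] = ttrrtrs$rttsrrtr  (last char: 'r')
  sorted[15] = ttsrrtrttrrtrs$r  (last char: 'r')
Last column: ststrrt$rttrrtrr
Original string S is at sorted index 7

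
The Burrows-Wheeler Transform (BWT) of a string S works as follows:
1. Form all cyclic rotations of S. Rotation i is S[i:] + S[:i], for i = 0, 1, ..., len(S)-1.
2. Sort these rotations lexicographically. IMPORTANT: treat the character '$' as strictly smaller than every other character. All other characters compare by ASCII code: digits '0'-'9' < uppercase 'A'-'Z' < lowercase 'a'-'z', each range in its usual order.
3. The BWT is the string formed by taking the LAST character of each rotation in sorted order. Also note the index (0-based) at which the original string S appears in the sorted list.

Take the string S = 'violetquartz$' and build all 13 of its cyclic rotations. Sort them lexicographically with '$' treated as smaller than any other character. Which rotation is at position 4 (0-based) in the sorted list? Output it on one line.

All 13 rotations (rotation i = S[i:]+S[:i]):
  rot[0] = violetquartz$
  rot[1] = ioletquartz$v
  rot[2] = oletquartz$vi
  rot[3] = letquartz$vio
  rot[4] = etquartz$viol
  rot[5] = tquartz$viole
  rot[6] = quartz$violet
  rot[7] = uartz$violetq
  rot[8] = artz$violetqu
  rot[9] = rtz$violetqua
  rot[10] = tz$violetquar
  rot[11] = z$violetquart
  rot[12] = $violetquartz
Sorted (with $ < everything):
  sorted[0] = $violetquartz
  sorted[1] = artz$violetqu
  sorted[2] = etquartz$viol
  sorted[3] = ioletquartz$v
  sorted[4] = letquartz$vio
  sorted[5] = oletquartz$vi
  sorted[6] = quartz$violet
  sorted[7] = rtz$violetqua
  sorted[8] = tquartz$viole
  sorted[9] = tz$violetquar
  sorted[10] = uartz$violetq
  sorted[11] = violetquartz$
  sorted[12] = z$violetquart
sorted[4] = letquartz$vio

Answer: letquartz$vio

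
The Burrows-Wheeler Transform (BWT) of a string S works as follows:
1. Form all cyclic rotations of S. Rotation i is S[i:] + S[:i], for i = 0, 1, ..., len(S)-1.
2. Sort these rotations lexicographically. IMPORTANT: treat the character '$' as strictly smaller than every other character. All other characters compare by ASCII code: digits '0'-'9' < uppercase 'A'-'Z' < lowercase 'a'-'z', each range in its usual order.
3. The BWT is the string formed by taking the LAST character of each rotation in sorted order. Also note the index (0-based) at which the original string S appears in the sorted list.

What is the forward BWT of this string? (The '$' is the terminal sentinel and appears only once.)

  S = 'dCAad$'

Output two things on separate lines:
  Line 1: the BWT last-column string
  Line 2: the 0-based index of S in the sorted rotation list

Answer: dCdAa$
5

Derivation:
All 6 rotations (rotation i = S[i:]+S[:i]):
  rot[0] = dCAad$
  rot[1] = CAad$d
  rot[2] = Aad$dC
  rot[3] = ad$dCA
  rot[4] = d$dCAa
  rot[5] = $dCAad
Sorted (with $ < everything):
  sorted[0] = $dCAad  (last char: 'd')
  sorted[1] = Aad$dC  (last char: 'C')
  sorted[2] = CAad$d  (last char: 'd')
  sorted[3] = ad$dCA  (last char: 'A')
  sorted[4] = d$dCAa  (last char: 'a')
  sorted[5] = dCAad$  (last char: '$')
Last column: dCdAa$
Original string S is at sorted index 5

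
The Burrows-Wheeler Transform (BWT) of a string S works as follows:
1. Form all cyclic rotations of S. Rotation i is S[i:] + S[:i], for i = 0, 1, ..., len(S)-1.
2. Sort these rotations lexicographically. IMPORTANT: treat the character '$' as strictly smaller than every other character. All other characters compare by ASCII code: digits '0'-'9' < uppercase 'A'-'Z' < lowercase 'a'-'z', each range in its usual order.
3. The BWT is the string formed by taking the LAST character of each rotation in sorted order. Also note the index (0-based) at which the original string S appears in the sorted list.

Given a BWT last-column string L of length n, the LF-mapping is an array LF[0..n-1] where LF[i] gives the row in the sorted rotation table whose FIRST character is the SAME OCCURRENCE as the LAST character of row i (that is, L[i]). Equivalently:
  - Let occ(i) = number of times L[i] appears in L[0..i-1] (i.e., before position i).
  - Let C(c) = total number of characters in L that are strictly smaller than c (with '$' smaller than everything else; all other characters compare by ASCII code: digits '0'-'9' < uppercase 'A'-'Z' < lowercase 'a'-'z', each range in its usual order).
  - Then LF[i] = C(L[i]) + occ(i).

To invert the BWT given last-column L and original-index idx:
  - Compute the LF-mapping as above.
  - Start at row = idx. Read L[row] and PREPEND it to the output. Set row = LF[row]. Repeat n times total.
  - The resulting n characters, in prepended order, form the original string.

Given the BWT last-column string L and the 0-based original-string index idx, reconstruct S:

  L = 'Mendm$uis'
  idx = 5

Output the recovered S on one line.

Answer: misundeM$

Derivation:
LF mapping: 1 3 6 2 5 0 8 4 7
Walk LF starting at row 5, prepending L[row]:
  step 1: row=5, L[5]='$', prepend. Next row=LF[5]=0
  step 2: row=0, L[0]='M', prepend. Next row=LF[0]=1
  step 3: row=1, L[1]='e', prepend. Next row=LF[1]=3
  step 4: row=3, L[3]='d', prepend. Next row=LF[3]=2
  step 5: row=2, L[2]='n', prepend. Next row=LF[2]=6
  step 6: row=6, L[6]='u', prepend. Next row=LF[6]=8
  step 7: row=8, L[8]='s', prepend. Next row=LF[8]=7
  step 8: row=7, L[7]='i', prepend. Next row=LF[7]=4
  step 9: row=4, L[4]='m', prepend. Next row=LF[4]=5
Reversed output: misundeM$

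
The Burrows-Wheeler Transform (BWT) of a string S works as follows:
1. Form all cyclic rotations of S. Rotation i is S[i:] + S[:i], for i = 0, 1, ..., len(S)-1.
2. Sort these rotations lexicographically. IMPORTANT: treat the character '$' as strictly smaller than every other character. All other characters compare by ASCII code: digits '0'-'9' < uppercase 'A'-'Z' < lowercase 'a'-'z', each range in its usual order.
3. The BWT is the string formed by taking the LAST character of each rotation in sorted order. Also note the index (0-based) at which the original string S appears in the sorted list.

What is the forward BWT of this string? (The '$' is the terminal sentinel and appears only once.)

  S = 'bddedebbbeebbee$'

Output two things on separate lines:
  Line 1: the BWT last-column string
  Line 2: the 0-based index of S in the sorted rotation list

All 16 rotations (rotation i = S[i:]+S[:i]):
  rot[0] = bddedebbbeebbee$
  rot[1] = ddedebbbeebbee$b
  rot[2] = dedebbbeebbee$bd
  rot[3] = edebbbeebbee$bdd
  rot[4] = debbbeebbee$bdde
  rot[5] = ebbbeebbee$bdded
  rot[6] = bbbeebbee$bddede
  rot[7] = bbeebbee$bddedeb
  rot[8] = beebbee$bddedebb
  rot[9] = eebbee$bddedebbb
  rot[10] = ebbee$bddedebbbe
  rot[11] = bbee$bddedebbbee
  rot[12] = bee$bddedebbbeeb
  rot[13] = ee$bddedebbbeebb
  rot[14] = e$bddedebbbeebbe
  rot[15] = $bddedebbbeebbee
Sorted (with $ < everything):
  sorted[0] = $bddedebbbeebbee  (last char: 'e')
  sorted[1] = bbbeebbee$bddede  (last char: 'e')
  sorted[2] = bbee$bddedebbbee  (last char: 'e')
  sorted[3] = bbeebbee$bddedeb  (last char: 'b')
  sorted[4] = bddedebbbeebbee$  (last char: '$')
  sorted[5] = bee$bddedebbbeeb  (last char: 'b')
  sorted[6] = beebbee$bddedebb  (last char: 'b')
  sorted[7] = ddedebbbeebbee$b  (last char: 'b')
  sorted[8] = debbbeebbee$bdde  (last char: 'e')
  sorted[9] = dedebbbeebbee$bd  (last char: 'd')
  sorted[10] = e$bddedebbbeebbe  (last char: 'e')
  sorted[11] = ebbbeebbee$bdded  (last char: 'd')
  sorted[12] = ebbee$bddedebbbe  (last char: 'e')
  sorted[13] = edebbbeebbee$bdd  (last char: 'd')
  sorted[14] = ee$bddedebbbeebb  (last char: 'b')
  sorted[15] = eebbee$bddedebbb  (last char: 'b')
Last column: eeeb$bbbedededbb
Original string S is at sorted index 4

Answer: eeeb$bbbedededbb
4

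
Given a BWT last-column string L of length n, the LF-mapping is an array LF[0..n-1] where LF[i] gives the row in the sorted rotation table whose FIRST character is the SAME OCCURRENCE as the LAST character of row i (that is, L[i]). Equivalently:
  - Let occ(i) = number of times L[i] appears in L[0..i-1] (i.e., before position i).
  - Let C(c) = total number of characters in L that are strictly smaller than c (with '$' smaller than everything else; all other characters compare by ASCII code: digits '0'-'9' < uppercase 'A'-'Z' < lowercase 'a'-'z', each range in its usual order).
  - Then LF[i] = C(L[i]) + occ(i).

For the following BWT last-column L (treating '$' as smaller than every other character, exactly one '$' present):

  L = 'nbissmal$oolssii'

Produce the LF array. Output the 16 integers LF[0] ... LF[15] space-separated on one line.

Answer: 9 2 3 12 13 8 1 6 0 10 11 7 14 15 4 5

Derivation:
Char counts: '$':1, 'a':1, 'b':1, 'i':3, 'l':2, 'm':1, 'n':1, 'o':2, 's':4
C (first-col start): C('$')=0, C('a')=1, C('b')=2, C('i')=3, C('l')=6, C('m')=8, C('n')=9, C('o')=10, C('s')=12
L[0]='n': occ=0, LF[0]=C('n')+0=9+0=9
L[1]='b': occ=0, LF[1]=C('b')+0=2+0=2
L[2]='i': occ=0, LF[2]=C('i')+0=3+0=3
L[3]='s': occ=0, LF[3]=C('s')+0=12+0=12
L[4]='s': occ=1, LF[4]=C('s')+1=12+1=13
L[5]='m': occ=0, LF[5]=C('m')+0=8+0=8
L[6]='a': occ=0, LF[6]=C('a')+0=1+0=1
L[7]='l': occ=0, LF[7]=C('l')+0=6+0=6
L[8]='$': occ=0, LF[8]=C('$')+0=0+0=0
L[9]='o': occ=0, LF[9]=C('o')+0=10+0=10
L[10]='o': occ=1, LF[10]=C('o')+1=10+1=11
L[11]='l': occ=1, LF[11]=C('l')+1=6+1=7
L[12]='s': occ=2, LF[12]=C('s')+2=12+2=14
L[13]='s': occ=3, LF[13]=C('s')+3=12+3=15
L[14]='i': occ=1, LF[14]=C('i')+1=3+1=4
L[15]='i': occ=2, LF[15]=C('i')+2=3+2=5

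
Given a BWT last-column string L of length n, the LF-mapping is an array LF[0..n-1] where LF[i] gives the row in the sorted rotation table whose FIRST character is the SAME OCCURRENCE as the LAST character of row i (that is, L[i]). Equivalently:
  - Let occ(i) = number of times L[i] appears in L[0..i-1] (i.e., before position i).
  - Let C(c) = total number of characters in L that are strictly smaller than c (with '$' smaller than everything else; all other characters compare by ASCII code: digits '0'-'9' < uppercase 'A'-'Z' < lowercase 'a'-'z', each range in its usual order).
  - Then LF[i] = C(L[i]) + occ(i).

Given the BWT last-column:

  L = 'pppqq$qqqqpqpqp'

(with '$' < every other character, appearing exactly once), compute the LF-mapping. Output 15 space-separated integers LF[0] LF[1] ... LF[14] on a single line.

Answer: 1 2 3 7 8 0 9 10 11 12 4 13 5 14 6

Derivation:
Char counts: '$':1, 'p':6, 'q':8
C (first-col start): C('$')=0, C('p')=1, C('q')=7
L[0]='p': occ=0, LF[0]=C('p')+0=1+0=1
L[1]='p': occ=1, LF[1]=C('p')+1=1+1=2
L[2]='p': occ=2, LF[2]=C('p')+2=1+2=3
L[3]='q': occ=0, LF[3]=C('q')+0=7+0=7
L[4]='q': occ=1, LF[4]=C('q')+1=7+1=8
L[5]='$': occ=0, LF[5]=C('$')+0=0+0=0
L[6]='q': occ=2, LF[6]=C('q')+2=7+2=9
L[7]='q': occ=3, LF[7]=C('q')+3=7+3=10
L[8]='q': occ=4, LF[8]=C('q')+4=7+4=11
L[9]='q': occ=5, LF[9]=C('q')+5=7+5=12
L[10]='p': occ=3, LF[10]=C('p')+3=1+3=4
L[11]='q': occ=6, LF[11]=C('q')+6=7+6=13
L[12]='p': occ=4, LF[12]=C('p')+4=1+4=5
L[13]='q': occ=7, LF[13]=C('q')+7=7+7=14
L[14]='p': occ=5, LF[14]=C('p')+5=1+5=6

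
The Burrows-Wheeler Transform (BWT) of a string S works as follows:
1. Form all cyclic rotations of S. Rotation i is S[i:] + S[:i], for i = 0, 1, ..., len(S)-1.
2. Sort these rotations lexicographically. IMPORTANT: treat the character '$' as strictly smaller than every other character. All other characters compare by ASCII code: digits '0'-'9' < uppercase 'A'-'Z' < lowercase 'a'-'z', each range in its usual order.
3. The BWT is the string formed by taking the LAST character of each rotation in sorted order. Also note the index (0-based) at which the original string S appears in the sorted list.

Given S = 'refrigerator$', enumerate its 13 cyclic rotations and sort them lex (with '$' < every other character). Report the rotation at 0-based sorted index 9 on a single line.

All 13 rotations (rotation i = S[i:]+S[:i]):
  rot[0] = refrigerator$
  rot[1] = efrigerator$r
  rot[2] = frigerator$re
  rot[3] = rigerator$ref
  rot[4] = igerator$refr
  rot[5] = gerator$refri
  rot[6] = erator$refrig
  rot[7] = rator$refrige
  rot[8] = ator$refriger
  rot[9] = tor$refrigera
  rot[10] = or$refrigerat
  rot[11] = r$refrigerato
  rot[12] = $refrigerator
Sorted (with $ < everything):
  sorted[0] = $refrigerator
  sorted[1] = ator$refriger
  sorted[2] = efrigerator$r
  sorted[3] = erator$refrig
  sorted[4] = frigerator$re
  sorted[5] = gerator$refri
  sorted[6] = igerator$refr
  sorted[7] = or$refrigerat
  sorted[8] = r$refrigerato
  sorted[9] = rator$refrige
  sorted[10] = refrigerator$
  sorted[11] = rigerator$ref
  sorted[12] = tor$refrigera
sorted[9] = rator$refrige

Answer: rator$refrige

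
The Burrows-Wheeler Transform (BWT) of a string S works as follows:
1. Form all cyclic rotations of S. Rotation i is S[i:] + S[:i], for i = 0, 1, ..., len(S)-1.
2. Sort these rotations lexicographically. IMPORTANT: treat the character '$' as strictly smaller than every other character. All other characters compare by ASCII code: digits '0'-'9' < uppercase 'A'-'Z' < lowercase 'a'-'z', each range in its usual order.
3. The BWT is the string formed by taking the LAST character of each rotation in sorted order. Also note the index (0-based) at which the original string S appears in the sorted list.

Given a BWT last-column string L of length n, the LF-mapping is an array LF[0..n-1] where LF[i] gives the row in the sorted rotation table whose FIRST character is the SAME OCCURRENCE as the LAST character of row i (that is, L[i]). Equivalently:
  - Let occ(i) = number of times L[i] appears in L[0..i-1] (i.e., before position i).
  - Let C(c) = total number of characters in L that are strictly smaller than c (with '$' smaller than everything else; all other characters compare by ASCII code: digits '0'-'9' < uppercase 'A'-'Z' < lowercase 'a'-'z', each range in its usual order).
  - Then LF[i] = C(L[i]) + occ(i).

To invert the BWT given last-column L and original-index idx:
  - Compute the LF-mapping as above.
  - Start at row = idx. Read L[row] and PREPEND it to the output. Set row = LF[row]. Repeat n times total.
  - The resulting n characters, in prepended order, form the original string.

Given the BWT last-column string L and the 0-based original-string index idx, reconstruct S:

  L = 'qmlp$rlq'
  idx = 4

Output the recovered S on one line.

Answer: pmllqrq$

Derivation:
LF mapping: 5 3 1 4 0 7 2 6
Walk LF starting at row 4, prepending L[row]:
  step 1: row=4, L[4]='$', prepend. Next row=LF[4]=0
  step 2: row=0, L[0]='q', prepend. Next row=LF[0]=5
  step 3: row=5, L[5]='r', prepend. Next row=LF[5]=7
  step 4: row=7, L[7]='q', prepend. Next row=LF[7]=6
  step 5: row=6, L[6]='l', prepend. Next row=LF[6]=2
  step 6: row=2, L[2]='l', prepend. Next row=LF[2]=1
  step 7: row=1, L[1]='m', prepend. Next row=LF[1]=3
  step 8: row=3, L[3]='p', prepend. Next row=LF[3]=4
Reversed output: pmllqrq$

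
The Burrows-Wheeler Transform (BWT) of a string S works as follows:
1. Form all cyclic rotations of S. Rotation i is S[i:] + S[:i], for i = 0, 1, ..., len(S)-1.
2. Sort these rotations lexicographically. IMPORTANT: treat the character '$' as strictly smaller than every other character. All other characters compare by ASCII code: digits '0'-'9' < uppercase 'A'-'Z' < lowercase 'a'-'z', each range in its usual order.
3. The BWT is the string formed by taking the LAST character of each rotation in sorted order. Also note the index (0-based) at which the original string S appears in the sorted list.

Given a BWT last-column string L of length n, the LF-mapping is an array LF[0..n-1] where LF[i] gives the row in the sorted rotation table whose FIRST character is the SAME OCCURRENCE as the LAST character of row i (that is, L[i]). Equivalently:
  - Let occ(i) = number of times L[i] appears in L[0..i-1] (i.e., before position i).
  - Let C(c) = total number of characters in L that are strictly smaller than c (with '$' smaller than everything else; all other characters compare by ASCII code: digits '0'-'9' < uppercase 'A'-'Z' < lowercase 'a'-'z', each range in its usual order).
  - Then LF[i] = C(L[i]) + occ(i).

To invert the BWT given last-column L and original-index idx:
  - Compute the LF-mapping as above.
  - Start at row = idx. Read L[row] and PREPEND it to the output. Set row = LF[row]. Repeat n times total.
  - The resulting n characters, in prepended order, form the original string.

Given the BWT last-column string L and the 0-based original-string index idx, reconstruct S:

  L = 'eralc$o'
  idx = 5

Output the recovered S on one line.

Answer: oracle$

Derivation:
LF mapping: 3 6 1 4 2 0 5
Walk LF starting at row 5, prepending L[row]:
  step 1: row=5, L[5]='$', prepend. Next row=LF[5]=0
  step 2: row=0, L[0]='e', prepend. Next row=LF[0]=3
  step 3: row=3, L[3]='l', prepend. Next row=LF[3]=4
  step 4: row=4, L[4]='c', prepend. Next row=LF[4]=2
  step 5: row=2, L[2]='a', prepend. Next row=LF[2]=1
  step 6: row=1, L[1]='r', prepend. Next row=LF[1]=6
  step 7: row=6, L[6]='o', prepend. Next row=LF[6]=5
Reversed output: oracle$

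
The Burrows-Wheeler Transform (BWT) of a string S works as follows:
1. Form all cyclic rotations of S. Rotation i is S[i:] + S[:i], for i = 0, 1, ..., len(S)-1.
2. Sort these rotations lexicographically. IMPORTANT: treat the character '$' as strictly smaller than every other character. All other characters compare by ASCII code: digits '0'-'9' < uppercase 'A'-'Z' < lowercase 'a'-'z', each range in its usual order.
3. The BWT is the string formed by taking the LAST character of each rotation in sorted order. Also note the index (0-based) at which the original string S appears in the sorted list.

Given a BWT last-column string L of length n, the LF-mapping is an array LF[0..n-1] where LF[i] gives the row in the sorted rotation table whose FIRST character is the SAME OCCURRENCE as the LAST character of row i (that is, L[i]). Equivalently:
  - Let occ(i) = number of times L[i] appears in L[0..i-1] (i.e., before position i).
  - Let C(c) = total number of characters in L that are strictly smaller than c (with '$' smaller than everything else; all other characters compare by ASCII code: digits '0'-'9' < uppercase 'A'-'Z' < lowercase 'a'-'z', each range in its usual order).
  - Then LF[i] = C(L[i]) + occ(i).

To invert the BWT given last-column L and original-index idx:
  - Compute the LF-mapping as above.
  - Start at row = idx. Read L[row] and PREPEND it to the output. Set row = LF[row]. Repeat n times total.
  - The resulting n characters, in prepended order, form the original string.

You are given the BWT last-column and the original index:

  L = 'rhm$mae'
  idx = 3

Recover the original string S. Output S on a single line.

LF mapping: 6 3 4 0 5 1 2
Walk LF starting at row 3, prepending L[row]:
  step 1: row=3, L[3]='$', prepend. Next row=LF[3]=0
  step 2: row=0, L[0]='r', prepend. Next row=LF[0]=6
  step 3: row=6, L[6]='e', prepend. Next row=LF[6]=2
  step 4: row=2, L[2]='m', prepend. Next row=LF[2]=4
  step 5: row=4, L[4]='m', prepend. Next row=LF[4]=5
  step 6: row=5, L[5]='a', prepend. Next row=LF[5]=1
  step 7: row=1, L[1]='h', prepend. Next row=LF[1]=3
Reversed output: hammer$

Answer: hammer$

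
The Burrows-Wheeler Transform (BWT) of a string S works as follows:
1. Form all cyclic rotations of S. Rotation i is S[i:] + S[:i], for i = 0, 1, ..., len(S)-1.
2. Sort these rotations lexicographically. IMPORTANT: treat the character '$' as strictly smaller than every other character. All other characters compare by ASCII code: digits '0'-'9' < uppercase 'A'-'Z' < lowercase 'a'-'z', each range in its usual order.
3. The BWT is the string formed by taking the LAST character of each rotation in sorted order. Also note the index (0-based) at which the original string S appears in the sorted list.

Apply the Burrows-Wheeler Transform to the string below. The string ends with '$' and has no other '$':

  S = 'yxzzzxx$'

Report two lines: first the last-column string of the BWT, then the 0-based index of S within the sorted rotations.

Answer: xxzy$zzx
4

Derivation:
All 8 rotations (rotation i = S[i:]+S[:i]):
  rot[0] = yxzzzxx$
  rot[1] = xzzzxx$y
  rot[2] = zzzxx$yx
  rot[3] = zzxx$yxz
  rot[4] = zxx$yxzz
  rot[5] = xx$yxzzz
  rot[6] = x$yxzzzx
  rot[7] = $yxzzzxx
Sorted (with $ < everything):
  sorted[0] = $yxzzzxx  (last char: 'x')
  sorted[1] = x$yxzzzx  (last char: 'x')
  sorted[2] = xx$yxzzz  (last char: 'z')
  sorted[3] = xzzzxx$y  (last char: 'y')
  sorted[4] = yxzzzxx$  (last char: '$')
  sorted[5] = zxx$yxzz  (last char: 'z')
  sorted[6] = zzxx$yxz  (last char: 'z')
  sorted[7] = zzzxx$yx  (last char: 'x')
Last column: xxzy$zzx
Original string S is at sorted index 4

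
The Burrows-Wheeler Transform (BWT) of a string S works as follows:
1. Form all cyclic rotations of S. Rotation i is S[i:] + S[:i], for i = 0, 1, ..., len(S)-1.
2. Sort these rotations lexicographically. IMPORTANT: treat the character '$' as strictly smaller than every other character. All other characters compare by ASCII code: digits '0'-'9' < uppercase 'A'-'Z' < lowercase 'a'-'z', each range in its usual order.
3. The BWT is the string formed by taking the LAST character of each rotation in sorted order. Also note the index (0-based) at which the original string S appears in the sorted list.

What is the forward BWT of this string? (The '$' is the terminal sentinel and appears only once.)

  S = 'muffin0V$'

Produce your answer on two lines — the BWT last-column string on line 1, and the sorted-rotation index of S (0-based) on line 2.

Answer: Vn0uff$im
6

Derivation:
All 9 rotations (rotation i = S[i:]+S[:i]):
  rot[0] = muffin0V$
  rot[1] = uffin0V$m
  rot[2] = ffin0V$mu
  rot[3] = fin0V$muf
  rot[4] = in0V$muff
  rot[5] = n0V$muffi
  rot[6] = 0V$muffin
  rot[7] = V$muffin0
  rot[8] = $muffin0V
Sorted (with $ < everything):
  sorted[0] = $muffin0V  (last char: 'V')
  sorted[1] = 0V$muffin  (last char: 'n')
  sorted[2] = V$muffin0  (last char: '0')
  sorted[3] = ffin0V$mu  (last char: 'u')
  sorted[4] = fin0V$muf  (last char: 'f')
  sorted[5] = in0V$muff  (last char: 'f')
  sorted[6] = muffin0V$  (last char: '$')
  sorted[7] = n0V$muffi  (last char: 'i')
  sorted[8] = uffin0V$m  (last char: 'm')
Last column: Vn0uff$im
Original string S is at sorted index 6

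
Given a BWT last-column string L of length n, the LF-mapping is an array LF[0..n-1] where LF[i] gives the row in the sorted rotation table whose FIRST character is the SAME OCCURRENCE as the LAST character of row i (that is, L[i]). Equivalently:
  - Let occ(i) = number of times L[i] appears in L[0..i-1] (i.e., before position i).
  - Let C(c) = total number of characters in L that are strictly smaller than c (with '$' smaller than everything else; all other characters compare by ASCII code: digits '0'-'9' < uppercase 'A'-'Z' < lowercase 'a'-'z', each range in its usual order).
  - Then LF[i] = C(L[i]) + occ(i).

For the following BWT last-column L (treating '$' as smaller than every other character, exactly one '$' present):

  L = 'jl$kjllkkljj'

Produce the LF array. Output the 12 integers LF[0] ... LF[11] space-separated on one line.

Answer: 1 8 0 5 2 9 10 6 7 11 3 4

Derivation:
Char counts: '$':1, 'j':4, 'k':3, 'l':4
C (first-col start): C('$')=0, C('j')=1, C('k')=5, C('l')=8
L[0]='j': occ=0, LF[0]=C('j')+0=1+0=1
L[1]='l': occ=0, LF[1]=C('l')+0=8+0=8
L[2]='$': occ=0, LF[2]=C('$')+0=0+0=0
L[3]='k': occ=0, LF[3]=C('k')+0=5+0=5
L[4]='j': occ=1, LF[4]=C('j')+1=1+1=2
L[5]='l': occ=1, LF[5]=C('l')+1=8+1=9
L[6]='l': occ=2, LF[6]=C('l')+2=8+2=10
L[7]='k': occ=1, LF[7]=C('k')+1=5+1=6
L[8]='k': occ=2, LF[8]=C('k')+2=5+2=7
L[9]='l': occ=3, LF[9]=C('l')+3=8+3=11
L[10]='j': occ=2, LF[10]=C('j')+2=1+2=3
L[11]='j': occ=3, LF[11]=C('j')+3=1+3=4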